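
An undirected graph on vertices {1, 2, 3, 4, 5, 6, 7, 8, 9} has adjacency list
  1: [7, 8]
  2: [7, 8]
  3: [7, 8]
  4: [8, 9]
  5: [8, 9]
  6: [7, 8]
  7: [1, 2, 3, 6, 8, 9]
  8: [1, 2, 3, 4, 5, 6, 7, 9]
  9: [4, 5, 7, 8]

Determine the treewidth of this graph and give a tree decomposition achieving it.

Every bag has size at most 3, so the width is 3 − 1 = 2 and tw(G) ≤ 2. Conversely, {4, 8, 9} is a clique of size 3, and the vertices of any clique must share a bag in every tree decomposition; so some bag has ≥ 3 vertices and tw(G) ≥ 2. Combining the bounds, tw(G) = 2.

Treewidth 2.
Bags: B1 = {2, 7, 8}  B2 = {7, 8, 9}  B3 = {3, 7, 8}  B4 = {1, 7, 8}  B5 = {6, 7, 8}  B6 = {5, 8, 9}  B7 = {4, 8, 9}
Tree: B1–B2, B1–B3, B3–B4, B3–B5, B2–B6, B6–B7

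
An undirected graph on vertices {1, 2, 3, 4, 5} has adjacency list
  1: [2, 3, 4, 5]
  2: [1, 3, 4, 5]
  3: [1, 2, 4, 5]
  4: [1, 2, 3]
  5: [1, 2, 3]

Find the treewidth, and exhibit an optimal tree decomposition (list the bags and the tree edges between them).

Each bag holds 4 vertices, so the decomposition has width 3, which upper-bounds the treewidth. Conversely, {1, 2, 3, 4} is a clique of size 4, and the vertices of any clique must share a bag in every tree decomposition; so some bag has ≥ 4 vertices and tw(G) ≥ 3. Combining the bounds, tw(G) = 3.

Treewidth 3.
One such decomposition:
Bags: B1 = {1, 2, 3, 4}  B2 = {1, 2, 3, 5}
Tree: B1–B2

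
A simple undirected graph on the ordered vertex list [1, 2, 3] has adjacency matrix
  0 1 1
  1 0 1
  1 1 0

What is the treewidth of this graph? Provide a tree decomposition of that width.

With just one bag of size 3, the width is 3 − 1 = 2, so tw(G) ≤ 2. On the other hand G contains the 3-clique {1, 2, 3}. A clique must lie in a single bag of any decomposition, so no decomposition can have width below 2. Combining the bounds, tw(G) = 2.

Treewidth 2.
Bags: B1 = {1, 2, 3}
Tree: (single bag)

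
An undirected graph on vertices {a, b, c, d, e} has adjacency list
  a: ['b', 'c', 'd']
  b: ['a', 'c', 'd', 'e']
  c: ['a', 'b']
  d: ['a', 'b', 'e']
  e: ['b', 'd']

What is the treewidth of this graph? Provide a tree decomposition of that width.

Treewidth 2.
One optimal decomposition is:
Bags: B1 = {a, b, c}  B2 = {a, b, d}  B3 = {b, d, e}
Tree: B1–B2, B2–B3

The largest bag has 3 vertices, giving width 2; this decomposition certifies tw(G) ≤ 2. On the other hand G contains the 3-clique {b, d, e}. A clique must lie in a single bag of any decomposition, so no decomposition can have width below 2. Combining the bounds, tw(G) = 2.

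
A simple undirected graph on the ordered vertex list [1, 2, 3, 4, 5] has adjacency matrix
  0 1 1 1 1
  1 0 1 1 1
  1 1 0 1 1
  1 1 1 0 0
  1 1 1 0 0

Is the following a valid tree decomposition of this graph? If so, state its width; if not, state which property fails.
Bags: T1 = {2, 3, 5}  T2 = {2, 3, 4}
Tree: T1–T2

No — vertex 1 appears in no bag.

A tree decomposition must satisfy three properties: every vertex lies in some bag; for every edge, both endpoints lie together in some bag; and for every vertex, the bags containing it form a connected subtree. Here vertex 1 appears in no bag, so the decomposition is invalid.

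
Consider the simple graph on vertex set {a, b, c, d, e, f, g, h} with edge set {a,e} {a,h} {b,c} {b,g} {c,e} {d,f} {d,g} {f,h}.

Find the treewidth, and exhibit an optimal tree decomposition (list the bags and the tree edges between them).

Treewidth 2.
One such decomposition:
Bags: B1 = {b, d, g}  B2 = {b, d, f}  B3 = {b, f, h}  B4 = {a, b, h}  B5 = {a, b, e}  B6 = {b, c, e}
Tree: B1–B2, B2–B3, B3–B4, B4–B5, B5–B6

Each bag holds 3 vertices, so the decomposition has width 2, which upper-bounds the treewidth. Since b–g–d–f–h–a–e–c–b is a cycle in G, G is not acyclic. Forests are exactly the graphs of treewidth ≤ 1, so tw(G) ≥ 2. Hence tw(G) = 2 exactly.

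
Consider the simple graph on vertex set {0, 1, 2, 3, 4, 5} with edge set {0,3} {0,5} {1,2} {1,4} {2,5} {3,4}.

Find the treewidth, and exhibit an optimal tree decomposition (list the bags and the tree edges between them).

Treewidth 2.
Bags: B1 = {1, 3, 4}  B2 = {0, 1, 3}  B3 = {0, 1, 5}  B4 = {1, 2, 5}
Tree: B1–B2, B2–B3, B3–B4

The largest bag has 3 vertices, giving width 2; this decomposition certifies tw(G) ≤ 2. The edges 1–4–3–0–5–2–1 form a cycle, so G is not a tree and its treewidth is at least 2. Therefore the treewidth is 2.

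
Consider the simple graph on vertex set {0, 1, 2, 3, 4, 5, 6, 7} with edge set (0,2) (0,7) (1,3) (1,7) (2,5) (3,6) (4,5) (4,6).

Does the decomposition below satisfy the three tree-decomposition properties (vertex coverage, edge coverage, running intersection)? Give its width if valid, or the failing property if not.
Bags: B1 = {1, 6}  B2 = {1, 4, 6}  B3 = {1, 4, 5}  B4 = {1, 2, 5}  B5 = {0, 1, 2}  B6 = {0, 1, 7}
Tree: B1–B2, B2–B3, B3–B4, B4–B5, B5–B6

A tree decomposition must satisfy three properties: every vertex lies in some bag; for every edge, both endpoints lie together in some bag; and for every vertex, the bags containing it form a connected subtree. Here vertex 3 appears in no bag, so the decomposition is invalid.

No — vertex 3 appears in no bag.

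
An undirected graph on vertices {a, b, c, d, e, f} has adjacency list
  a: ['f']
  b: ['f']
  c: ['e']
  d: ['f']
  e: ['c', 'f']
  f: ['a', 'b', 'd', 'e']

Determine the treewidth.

A width-1 tree decomposition is:
Bags: B1 = {e, f}  B2 = {b, f}  B3 = {a, f}  B4 = {d, f}  B5 = {c, e}
Tree: B1–B2, B1–B3, B3–B4, B1–B5
Each bag holds 2 vertices, so the decomposition has width 1, which upper-bounds the treewidth. G has an edge, so its treewidth is at least 1. The upper and lower bounds meet at 1, so that is the treewidth.

1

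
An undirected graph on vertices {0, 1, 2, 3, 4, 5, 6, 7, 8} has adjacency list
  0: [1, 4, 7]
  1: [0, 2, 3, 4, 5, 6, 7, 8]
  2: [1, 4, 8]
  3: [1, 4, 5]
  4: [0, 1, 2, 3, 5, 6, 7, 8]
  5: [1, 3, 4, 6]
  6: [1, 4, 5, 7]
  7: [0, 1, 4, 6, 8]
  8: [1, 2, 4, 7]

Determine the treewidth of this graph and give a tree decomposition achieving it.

Treewidth 3.
Bags: B1 = {1, 4, 6, 7}  B2 = {0, 1, 4, 7}  B3 = {1, 4, 7, 8}  B4 = {1, 2, 4, 8}  B5 = {1, 4, 5, 6}  B6 = {1, 3, 4, 5}
Tree: B1–B2, B2–B3, B3–B4, B1–B5, B5–B6

The largest bag has 4 vertices, giving width 3; this decomposition certifies tw(G) ≤ 3. For the lower bound, the 4 vertices {1, 2, 4, 8} are pairwise adjacent, and any tree decomposition puts a clique entirely inside one bag — forcing width ≥ 3. Hence tw(G) = 3 exactly.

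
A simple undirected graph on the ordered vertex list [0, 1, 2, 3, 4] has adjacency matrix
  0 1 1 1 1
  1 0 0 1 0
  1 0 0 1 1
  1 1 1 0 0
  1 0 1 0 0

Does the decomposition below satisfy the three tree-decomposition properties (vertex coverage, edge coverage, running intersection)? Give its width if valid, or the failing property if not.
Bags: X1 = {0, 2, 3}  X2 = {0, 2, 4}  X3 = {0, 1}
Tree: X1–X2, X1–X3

A tree decomposition must satisfy three properties: every vertex lies in some bag; for every edge, both endpoints lie together in some bag; and for every vertex, the bags containing it form a connected subtree. Here edge (3,1) lies in no bag, so the decomposition is invalid.

No — edge (3,1) lies in no bag.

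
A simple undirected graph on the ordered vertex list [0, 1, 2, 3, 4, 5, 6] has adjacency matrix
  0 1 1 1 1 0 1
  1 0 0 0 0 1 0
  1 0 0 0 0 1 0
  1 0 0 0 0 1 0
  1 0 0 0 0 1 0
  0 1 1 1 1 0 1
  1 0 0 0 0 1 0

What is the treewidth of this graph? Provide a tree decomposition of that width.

Treewidth 2.
Bags: B1 = {0, 4, 5}  B2 = {0, 1, 5}  B3 = {0, 3, 5}  B4 = {0, 2, 5}  B5 = {0, 5, 6}
Tree: B1–B2, B2–B3, B3–B4, B4–B5

Each bag holds 3 vertices, so the decomposition has width 2, which upper-bounds the treewidth. Since 5–4–0–1–5 is a cycle in G, G is not acyclic. Forests are exactly the graphs of treewidth ≤ 1, so tw(G) ≥ 2. Hence tw(G) = 2 exactly.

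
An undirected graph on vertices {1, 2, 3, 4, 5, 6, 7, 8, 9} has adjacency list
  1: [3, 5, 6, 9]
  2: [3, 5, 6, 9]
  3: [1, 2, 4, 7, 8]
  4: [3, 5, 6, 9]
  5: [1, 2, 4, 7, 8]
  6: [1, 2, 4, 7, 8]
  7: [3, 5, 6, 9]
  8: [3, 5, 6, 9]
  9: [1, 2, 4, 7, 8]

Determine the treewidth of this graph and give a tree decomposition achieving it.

Treewidth 4.
One optimal decomposition is:
Bags: B1 = {3, 5, 6, 7, 9}  B2 = {3, 4, 5, 6, 9}  B3 = {2, 3, 5, 6, 9}  B4 = {3, 5, 6, 8, 9}  B5 = {1, 3, 5, 6, 9}
Tree: B1–B2, B2–B3, B3–B4, B4–B5

Each bag holds 5 vertices, so the decomposition has width 4, which upper-bounds the treewidth. For the lower bound: the 5 vertex sets {6,7}, {4,5}, {2,3}, {9}, {8} are disjoint, each induces a connected subgraph, and every pair is joined by at least one edge of G. Contracting each set to a single vertex therefore yields K_{5} as a minor, and since treewidth is minor-monotone, tw(G) ≥ tw(K_{5}) = 4. The upper and lower bounds meet at 4, so that is the treewidth.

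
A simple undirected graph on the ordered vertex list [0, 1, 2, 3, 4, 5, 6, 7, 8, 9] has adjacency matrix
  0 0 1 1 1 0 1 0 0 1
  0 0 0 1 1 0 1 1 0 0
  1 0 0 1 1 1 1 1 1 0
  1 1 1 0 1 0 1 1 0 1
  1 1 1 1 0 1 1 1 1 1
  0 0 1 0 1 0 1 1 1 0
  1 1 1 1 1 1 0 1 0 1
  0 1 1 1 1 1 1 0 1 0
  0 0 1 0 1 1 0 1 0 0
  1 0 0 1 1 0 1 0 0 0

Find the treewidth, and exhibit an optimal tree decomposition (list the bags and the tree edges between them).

The largest bag has 5 vertices, giving width 4; this decomposition certifies tw(G) ≤ 4. Conversely, {2, 4, 5, 7, 8} is a clique of size 5, and the vertices of any clique must share a bag in every tree decomposition; so some bag has ≥ 5 vertices and tw(G) ≥ 4. Therefore the treewidth is 4.

Treewidth 4.
Bags: B1 = {2, 3, 4, 6, 7}  B2 = {2, 4, 5, 6, 7}  B3 = {0, 2, 3, 4, 6}  B4 = {1, 3, 4, 6, 7}  B5 = {0, 3, 4, 6, 9}  B6 = {2, 4, 5, 7, 8}
Tree: B1–B2, B1–B3, B1–B4, B3–B5, B2–B6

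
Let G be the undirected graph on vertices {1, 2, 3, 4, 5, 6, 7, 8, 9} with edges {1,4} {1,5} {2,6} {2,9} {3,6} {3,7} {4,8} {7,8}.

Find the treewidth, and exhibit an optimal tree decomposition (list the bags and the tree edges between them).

Treewidth 1.
One optimal decomposition is:
Bags: B1 = {2, 9}  B2 = {2, 6}  B3 = {3, 6}  B4 = {3, 7}  B5 = {7, 8}  B6 = {4, 8}  B7 = {1, 4}  B8 = {1, 5}
Tree: B1–B2, B2–B3, B3–B4, B4–B5, B5–B6, B6–B7, B7–B8

Every bag has size at most 2, so the width is 2 − 1 = 1 and tw(G) ≤ 1. G has an edge, so its treewidth is at least 1. The upper and lower bounds meet at 1, so that is the treewidth.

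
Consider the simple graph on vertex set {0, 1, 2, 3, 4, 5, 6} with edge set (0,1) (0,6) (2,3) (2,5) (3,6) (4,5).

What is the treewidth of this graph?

1

A width-1 tree decomposition is:
Bags: B1 = {4, 5}  B2 = {2, 5}  B3 = {2, 3}  B4 = {3, 6}  B5 = {0, 6}  B6 = {0, 1}
Tree: B1–B2, B2–B3, B3–B4, B4–B5, B5–B6
Every bag has size at most 2, so the width is 2 − 1 = 1 and tw(G) ≤ 1. Since G has at least one edge (e.g. 4–5), it is not an edgeless graph, so tw(G) ≥ 1. The upper and lower bounds meet at 1, so that is the treewidth.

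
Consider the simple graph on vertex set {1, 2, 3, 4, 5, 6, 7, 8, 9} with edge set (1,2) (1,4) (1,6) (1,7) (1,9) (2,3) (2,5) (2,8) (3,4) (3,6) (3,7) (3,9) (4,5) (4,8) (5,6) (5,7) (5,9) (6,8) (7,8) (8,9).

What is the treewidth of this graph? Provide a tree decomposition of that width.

Every bag has size at most 5, so the width is 5 − 1 = 4 and tw(G) ≤ 4. For the lower bound: the 5 vertex sets {5,7}, {3,4}, {1,9}, {8}, {2} are disjoint, each induces a connected subgraph, and every pair is joined by at least one edge of G. Contracting each set to a single vertex therefore yields K_{5} as a minor, and since treewidth is minor-monotone, tw(G) ≥ tw(K_{5}) = 4. The upper and lower bounds meet at 4, so that is the treewidth.

Treewidth 4.
Bags: B1 = {1, 3, 5, 7, 8}  B2 = {1, 3, 4, 5, 8}  B3 = {1, 3, 5, 8, 9}  B4 = {1, 2, 3, 5, 8}  B5 = {1, 3, 5, 6, 8}
Tree: B1–B2, B2–B3, B3–B4, B4–B5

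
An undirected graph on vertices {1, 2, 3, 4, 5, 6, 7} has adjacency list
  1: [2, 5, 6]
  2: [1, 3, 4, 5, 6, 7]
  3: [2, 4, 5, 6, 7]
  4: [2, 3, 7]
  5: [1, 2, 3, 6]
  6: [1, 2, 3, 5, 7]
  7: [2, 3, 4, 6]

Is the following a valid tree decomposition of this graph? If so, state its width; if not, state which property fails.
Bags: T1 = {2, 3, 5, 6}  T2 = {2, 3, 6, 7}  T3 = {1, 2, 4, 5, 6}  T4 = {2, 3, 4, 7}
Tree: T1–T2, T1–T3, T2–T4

A tree decomposition must satisfy three properties: every vertex lies in some bag; for every edge, both endpoints lie together in some bag; and for every vertex, the bags containing it form a connected subtree. Here bags containing vertex 4 are not connected in the tree, so the decomposition is invalid.

No — bags containing vertex 4 are not connected in the tree.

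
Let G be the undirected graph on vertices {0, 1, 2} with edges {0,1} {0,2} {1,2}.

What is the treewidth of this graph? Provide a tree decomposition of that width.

Treewidth 2.
One such decomposition:
Bags: B1 = {0, 1, 2}
Tree: (single bag)

A single bag containing all 3 vertices is trivially a valid decomposition of width 2. Conversely, {0, 1, 2} is a clique of size 3, and the vertices of any clique must share a bag in every tree decomposition; so some bag has ≥ 3 vertices and tw(G) ≥ 2. The upper and lower bounds meet at 2, so that is the treewidth.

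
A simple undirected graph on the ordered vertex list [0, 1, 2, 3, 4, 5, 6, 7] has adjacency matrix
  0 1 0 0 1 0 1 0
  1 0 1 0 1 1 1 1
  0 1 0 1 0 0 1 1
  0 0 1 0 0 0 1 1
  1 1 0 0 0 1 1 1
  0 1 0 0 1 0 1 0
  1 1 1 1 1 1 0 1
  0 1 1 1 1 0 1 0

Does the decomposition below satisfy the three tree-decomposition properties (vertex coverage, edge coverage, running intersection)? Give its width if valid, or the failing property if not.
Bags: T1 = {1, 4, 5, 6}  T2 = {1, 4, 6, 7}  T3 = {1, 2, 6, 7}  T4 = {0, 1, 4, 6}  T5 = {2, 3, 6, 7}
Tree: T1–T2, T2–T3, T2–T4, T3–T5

Every vertex of G appears in some bag (union = {0, 1, 2, 3, 4, 5, 6, 7}); every edge is covered by a bag; and for each vertex v the set of bags containing v is connected in the bag tree. The decomposition is therefore valid. The largest bag has 4 vertices, so the width is 3.

Yes; width 3.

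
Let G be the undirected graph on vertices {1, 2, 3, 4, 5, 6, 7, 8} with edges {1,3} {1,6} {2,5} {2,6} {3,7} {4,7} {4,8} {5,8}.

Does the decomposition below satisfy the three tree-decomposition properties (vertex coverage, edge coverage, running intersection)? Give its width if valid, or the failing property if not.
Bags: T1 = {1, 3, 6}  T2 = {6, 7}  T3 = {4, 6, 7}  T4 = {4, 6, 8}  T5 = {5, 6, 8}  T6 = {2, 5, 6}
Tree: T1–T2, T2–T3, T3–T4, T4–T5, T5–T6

No — edge (3,7) lies in no bag.

A tree decomposition must satisfy three properties: every vertex lies in some bag; for every edge, both endpoints lie together in some bag; and for every vertex, the bags containing it form a connected subtree. Here edge (3,7) lies in no bag, so the decomposition is invalid.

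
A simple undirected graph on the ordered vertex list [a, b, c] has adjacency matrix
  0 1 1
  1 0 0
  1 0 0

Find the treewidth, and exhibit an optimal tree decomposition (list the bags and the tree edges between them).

Each bag holds 2 vertices, so the decomposition has width 1, which upper-bounds the treewidth. Since G has at least one edge (e.g. a–c), it is not an edgeless graph, so tw(G) ≥ 1. The upper and lower bounds meet at 1, so that is the treewidth.

Treewidth 1.
One optimal decomposition is:
Bags: B1 = {a, c}  B2 = {a, b}
Tree: B1–B2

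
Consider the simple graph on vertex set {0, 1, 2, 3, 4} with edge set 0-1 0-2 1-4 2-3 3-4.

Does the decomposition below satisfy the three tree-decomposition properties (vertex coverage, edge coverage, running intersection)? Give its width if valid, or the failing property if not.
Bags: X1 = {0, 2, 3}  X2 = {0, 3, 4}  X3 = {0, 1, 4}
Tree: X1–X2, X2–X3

Yes; width 2.

Every vertex of G appears in some bag (union = {0, 1, 2, 3, 4}); every edge is covered by a bag; and for each vertex v the set of bags containing v is connected in the bag tree. The decomposition is therefore valid. The largest bag has 3 vertices, so the width is 2.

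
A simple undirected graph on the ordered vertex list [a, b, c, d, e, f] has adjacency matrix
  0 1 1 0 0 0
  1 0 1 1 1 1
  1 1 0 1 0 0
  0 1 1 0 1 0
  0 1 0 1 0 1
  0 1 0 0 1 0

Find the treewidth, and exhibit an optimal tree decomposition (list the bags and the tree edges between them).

Treewidth 2.
One optimal decomposition is:
Bags: B1 = {b, c, d}  B2 = {b, d, e}  B3 = {a, b, c}  B4 = {b, e, f}
Tree: B1–B2, B1–B3, B2–B4

Every bag has size at most 3, so the width is 3 − 1 = 2 and tw(G) ≤ 2. For the lower bound, the 3 vertices {b, d, e} are pairwise adjacent, and any tree decomposition puts a clique entirely inside one bag — forcing width ≥ 2. Therefore the treewidth is 2.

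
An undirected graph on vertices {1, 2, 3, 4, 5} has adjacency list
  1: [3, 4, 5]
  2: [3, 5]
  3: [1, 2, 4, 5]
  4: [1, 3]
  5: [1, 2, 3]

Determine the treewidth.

A width-2 tree decomposition is:
Bags: B1 = {1, 3, 4}  B2 = {1, 3, 5}  B3 = {2, 3, 5}
Tree: B1–B2, B2–B3
Each bag holds 3 vertices, so the decomposition has width 2, which upper-bounds the treewidth. Conversely, {1, 3, 4} is a clique of size 3, and the vertices of any clique must share a bag in every tree decomposition; so some bag has ≥ 3 vertices and tw(G) ≥ 2. Hence tw(G) = 2 exactly.

2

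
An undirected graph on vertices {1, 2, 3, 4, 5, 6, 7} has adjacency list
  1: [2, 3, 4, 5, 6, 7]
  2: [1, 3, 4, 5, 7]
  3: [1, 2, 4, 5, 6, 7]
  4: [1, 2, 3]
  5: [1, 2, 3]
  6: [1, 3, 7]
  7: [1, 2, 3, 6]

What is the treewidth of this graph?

3

A width-3 tree decomposition is:
Bags: B1 = {1, 2, 3, 4}  B2 = {1, 2, 3, 7}  B3 = {1, 3, 6, 7}  B4 = {1, 2, 3, 5}
Tree: B1–B2, B2–B3, B2–B4
Each bag holds 4 vertices, so the decomposition has width 3, which upper-bounds the treewidth. On the other hand G contains the 4-clique {1, 2, 3, 4}. A clique must lie in a single bag of any decomposition, so no decomposition can have width below 3. Combining the bounds, tw(G) = 3.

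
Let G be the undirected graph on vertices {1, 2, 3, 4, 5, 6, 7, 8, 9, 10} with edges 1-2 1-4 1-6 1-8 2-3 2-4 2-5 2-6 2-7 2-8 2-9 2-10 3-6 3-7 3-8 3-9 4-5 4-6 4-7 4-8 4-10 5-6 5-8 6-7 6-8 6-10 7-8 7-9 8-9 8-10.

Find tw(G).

A width-4 tree decomposition is:
Bags: B1 = {2, 4, 6, 7, 8}  B2 = {2, 3, 6, 7, 8}  B3 = {1, 2, 4, 6, 8}  B4 = {2, 4, 6, 8, 10}  B5 = {2, 4, 5, 6, 8}  B6 = {2, 3, 7, 8, 9}
Tree: B1–B2, B1–B3, B3–B4, B3–B5, B2–B6
The largest bag has 5 vertices, giving width 4; this decomposition certifies tw(G) ≤ 4. Conversely, {2, 3, 7, 8, 9} is a clique of size 5, and the vertices of any clique must share a bag in every tree decomposition; so some bag has ≥ 5 vertices and tw(G) ≥ 4. The upper and lower bounds meet at 4, so that is the treewidth.

4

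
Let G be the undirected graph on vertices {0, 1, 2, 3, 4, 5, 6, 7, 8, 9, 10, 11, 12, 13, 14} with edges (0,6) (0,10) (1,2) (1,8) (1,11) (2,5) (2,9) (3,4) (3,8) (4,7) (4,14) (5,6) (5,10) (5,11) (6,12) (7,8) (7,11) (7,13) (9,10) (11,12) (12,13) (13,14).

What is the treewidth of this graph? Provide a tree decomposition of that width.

Each bag holds 4 vertices, so the decomposition has width 3, which upper-bounds the treewidth. For the lower bound: the 4 vertex sets {0,9,10}, {2}, {5}, {1,6,11,12} are disjoint, each induces a connected subgraph, and every pair is joined by at least one edge of G. Contracting each set to a single vertex therefore yields K_{4} as a minor, and since treewidth is minor-monotone, tw(G) ≥ tw(K_{4}) = 3. Therefore the treewidth is 3.

Treewidth 3.
One optimal decomposition is:
Bags: B1 = {0, 2, 9, 10}  B2 = {0, 2, 5, 10}  B3 = {0, 2, 5, 6}  B4 = {1, 2, 5, 6}  B5 = {1, 5, 6, 11}  B6 = {1, 6, 11, 12}  B7 = {1, 8, 11, 12}  B8 = {7, 8, 11, 12}  B9 = {7, 8, 12, 13}  B10 = {3, 7, 8, 13}  B11 = {3, 4, 7, 13}  B12 = {3, 4, 13, 14}
Tree: B1–B2, B2–B3, B3–B4, B4–B5, B5–B6, B6–B7, B7–B8, B8–B9, B9–B10, B10–B11, B11–B12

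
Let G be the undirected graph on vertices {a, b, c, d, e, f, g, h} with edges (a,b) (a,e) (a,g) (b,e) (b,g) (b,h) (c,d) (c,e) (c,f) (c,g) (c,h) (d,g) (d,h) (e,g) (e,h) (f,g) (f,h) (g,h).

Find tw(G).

A width-3 tree decomposition is:
Bags: B1 = {c, e, g, h}  B2 = {b, e, g, h}  B3 = {c, d, g, h}  B4 = {a, b, e, g}  B5 = {c, f, g, h}
Tree: B1–B2, B1–B3, B2–B4, B3–B5
Each bag holds 4 vertices, so the decomposition has width 3, which upper-bounds the treewidth. On the other hand G contains the 4-clique {c, d, g, h}. A clique must lie in a single bag of any decomposition, so no decomposition can have width below 3. Therefore the treewidth is 3.

3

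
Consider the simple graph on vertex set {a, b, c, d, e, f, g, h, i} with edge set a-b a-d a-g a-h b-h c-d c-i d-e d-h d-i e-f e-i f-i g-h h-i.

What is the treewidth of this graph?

2

A width-2 tree decomposition is:
Bags: B1 = {d, h, i}  B2 = {a, d, h}  B3 = {c, d, i}  B4 = {a, b, h}  B5 = {d, e, i}  B6 = {e, f, i}  B7 = {a, g, h}
Tree: B1–B2, B1–B3, B2–B4, B1–B5, B5–B6, B4–B7
Every bag has size at most 3, so the width is 3 − 1 = 2 and tw(G) ≤ 2. On the other hand G contains the 3-clique {a, d, h}. A clique must lie in a single bag of any decomposition, so no decomposition can have width below 2. Combining the bounds, tw(G) = 2.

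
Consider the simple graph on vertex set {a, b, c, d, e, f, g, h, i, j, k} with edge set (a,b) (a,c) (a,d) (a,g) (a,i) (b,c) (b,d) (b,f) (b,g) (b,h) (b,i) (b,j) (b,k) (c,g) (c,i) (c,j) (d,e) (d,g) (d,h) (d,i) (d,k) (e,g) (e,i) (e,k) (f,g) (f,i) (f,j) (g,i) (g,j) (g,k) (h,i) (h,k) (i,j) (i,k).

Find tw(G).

4

A width-4 tree decomposition is:
Bags: B1 = {a, b, d, g, i}  B2 = {a, b, c, g, i}  B3 = {b, d, g, i, k}  B4 = {b, c, g, i, j}  B5 = {b, f, g, i, j}  B6 = {d, e, g, i, k}  B7 = {b, d, h, i, k}
Tree: B1–B2, B1–B3, B2–B4, B4–B5, B3–B6, B3–B7
The largest bag has 5 vertices, giving width 4; this decomposition certifies tw(G) ≤ 4. For the lower bound, the 5 vertices {d, e, g, i, k} are pairwise adjacent, and any tree decomposition puts a clique entirely inside one bag — forcing width ≥ 4. Therefore the treewidth is 4.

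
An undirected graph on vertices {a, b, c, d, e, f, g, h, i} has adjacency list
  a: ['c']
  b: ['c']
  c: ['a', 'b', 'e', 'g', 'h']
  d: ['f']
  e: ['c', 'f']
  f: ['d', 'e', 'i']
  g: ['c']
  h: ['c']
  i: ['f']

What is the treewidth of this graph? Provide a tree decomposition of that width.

Treewidth 1.
One such decomposition:
Bags: B1 = {c, e}  B2 = {b, c}  B3 = {e, f}  B4 = {c, g}  B5 = {c, h}  B6 = {a, c}  B7 = {d, f}  B8 = {f, i}
Tree: B1–B2, B1–B3, B1–B4, B2–B5, B2–B6, B3–B7, B7–B8

The largest bag has 2 vertices, giving width 1; this decomposition certifies tw(G) ≤ 1. Any graph with an edge has treewidth ≥ 1, and G has the edge c–e. Therefore the treewidth is 1.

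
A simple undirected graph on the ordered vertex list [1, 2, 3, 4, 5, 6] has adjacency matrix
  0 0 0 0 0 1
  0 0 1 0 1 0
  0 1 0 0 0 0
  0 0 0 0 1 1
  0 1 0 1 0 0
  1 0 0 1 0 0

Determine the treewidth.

1

A width-1 tree decomposition is:
Bags: B1 = {2, 3}  B2 = {2, 5}  B3 = {4, 5}  B4 = {4, 6}  B5 = {1, 6}
Tree: B1–B2, B2–B3, B3–B4, B4–B5
Every bag has size at most 2, so the width is 2 − 1 = 1 and tw(G) ≤ 1. Since G has at least one edge (e.g. 3–2), it is not an edgeless graph, so tw(G) ≥ 1. Combining the bounds, tw(G) = 1.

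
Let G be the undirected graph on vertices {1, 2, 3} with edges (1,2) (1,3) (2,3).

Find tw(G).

2

A width-2 tree decomposition is:
Bags: B1 = {1, 2, 3}
Tree: (single bag)
A single bag containing all 3 vertices is trivially a valid decomposition of width 2. For the lower bound, the 3 vertices {1, 2, 3} are pairwise adjacent, and any tree decomposition puts a clique entirely inside one bag — forcing width ≥ 2. Therefore the treewidth is 2.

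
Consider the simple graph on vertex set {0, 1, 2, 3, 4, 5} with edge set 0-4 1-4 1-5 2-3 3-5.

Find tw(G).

A width-1 tree decomposition is:
Bags: B1 = {2, 3}  B2 = {3, 5}  B3 = {1, 5}  B4 = {1, 4}  B5 = {0, 4}
Tree: B1–B2, B2–B3, B3–B4, B4–B5
The largest bag has 2 vertices, giving width 1; this decomposition certifies tw(G) ≤ 1. Any graph with an edge has treewidth ≥ 1, and G has the edge 2–3. The upper and lower bounds meet at 1, so that is the treewidth.

1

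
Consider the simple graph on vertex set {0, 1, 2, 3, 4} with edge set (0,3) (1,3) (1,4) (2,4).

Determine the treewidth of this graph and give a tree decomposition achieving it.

Each bag holds 2 vertices, so the decomposition has width 1, which upper-bounds the treewidth. G has an edge, so its treewidth is at least 1. Therefore the treewidth is 1.

Treewidth 1.
One such decomposition:
Bags: B1 = {2, 4}  B2 = {1, 4}  B3 = {1, 3}  B4 = {0, 3}
Tree: B1–B2, B2–B3, B3–B4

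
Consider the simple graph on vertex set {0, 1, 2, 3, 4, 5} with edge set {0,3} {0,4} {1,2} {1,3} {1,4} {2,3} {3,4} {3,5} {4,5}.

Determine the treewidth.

A width-2 tree decomposition is:
Bags: B1 = {1, 3, 4}  B2 = {3, 4, 5}  B3 = {1, 2, 3}  B4 = {0, 3, 4}
Tree: B1–B2, B1–B3, B2–B4
The largest bag has 3 vertices, giving width 2; this decomposition certifies tw(G) ≤ 2. Conversely, {1, 2, 3} is a clique of size 3, and the vertices of any clique must share a bag in every tree decomposition; so some bag has ≥ 3 vertices and tw(G) ≥ 2. The upper and lower bounds meet at 2, so that is the treewidth.

2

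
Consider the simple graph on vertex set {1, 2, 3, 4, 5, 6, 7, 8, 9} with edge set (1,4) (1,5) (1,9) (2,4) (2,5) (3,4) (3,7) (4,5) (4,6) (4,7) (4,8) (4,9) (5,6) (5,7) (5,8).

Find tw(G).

A width-2 tree decomposition is:
Bags: B1 = {4, 5, 7}  B2 = {1, 4, 5}  B3 = {1, 4, 9}  B4 = {3, 4, 7}  B5 = {4, 5, 8}  B6 = {2, 4, 5}  B7 = {4, 5, 6}
Tree: B1–B2, B2–B3, B1–B4, B2–B5, B5–B6, B5–B7
The largest bag has 3 vertices, giving width 2; this decomposition certifies tw(G) ≤ 2. Conversely, {1, 4, 9} is a clique of size 3, and the vertices of any clique must share a bag in every tree decomposition; so some bag has ≥ 3 vertices and tw(G) ≥ 2. Combining the bounds, tw(G) = 2.

2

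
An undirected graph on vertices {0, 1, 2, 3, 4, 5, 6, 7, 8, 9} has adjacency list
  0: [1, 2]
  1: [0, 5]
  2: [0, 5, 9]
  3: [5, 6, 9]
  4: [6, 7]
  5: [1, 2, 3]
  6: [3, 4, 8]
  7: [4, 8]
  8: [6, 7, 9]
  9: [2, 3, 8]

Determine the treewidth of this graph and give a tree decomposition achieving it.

Treewidth 2.
One such decomposition:
Bags: B1 = {4, 7, 8}  B2 = {4, 6, 8}  B3 = {6, 8, 9}  B4 = {3, 6, 9}  B5 = {2, 3, 9}  B6 = {2, 3, 5}  B7 = {0, 2, 5}  B8 = {0, 1, 5}
Tree: B1–B2, B2–B3, B3–B4, B4–B5, B5–B6, B6–B7, B7–B8

Each bag holds 3 vertices, so the decomposition has width 2, which upper-bounds the treewidth. Since 7–4–6–8–7 is a cycle in G, G is not acyclic. Forests are exactly the graphs of treewidth ≤ 1, so tw(G) ≥ 2. The upper and lower bounds meet at 2, so that is the treewidth.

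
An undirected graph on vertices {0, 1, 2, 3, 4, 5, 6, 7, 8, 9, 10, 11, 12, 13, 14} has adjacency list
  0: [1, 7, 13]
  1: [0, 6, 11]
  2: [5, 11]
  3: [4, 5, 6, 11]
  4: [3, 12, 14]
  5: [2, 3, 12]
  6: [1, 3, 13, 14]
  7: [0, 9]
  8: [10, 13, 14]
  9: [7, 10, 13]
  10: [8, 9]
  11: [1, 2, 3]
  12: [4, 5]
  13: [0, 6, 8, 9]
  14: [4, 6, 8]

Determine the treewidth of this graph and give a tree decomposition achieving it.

Treewidth 3.
One such decomposition:
Bags: B1 = {2, 5, 11, 12}  B2 = {3, 5, 11, 12}  B3 = {3, 4, 11, 12}  B4 = {1, 3, 4, 11}  B5 = {1, 3, 4, 6}  B6 = {1, 4, 6, 14}  B7 = {0, 1, 6, 14}  B8 = {0, 6, 13, 14}  B9 = {0, 8, 13, 14}  B10 = {0, 7, 8, 13}  B11 = {7, 8, 9, 13}  B12 = {7, 8, 9, 10}
Tree: B1–B2, B2–B3, B3–B4, B4–B5, B5–B6, B6–B7, B7–B8, B8–B9, B9–B10, B10–B11, B11–B12

Each bag holds 4 vertices, so the decomposition has width 3, which upper-bounds the treewidth. For the lower bound: the 4 vertex sets {2,5,12}, {11}, {3}, {1,4,6,14} are disjoint, each induces a connected subgraph, and every pair is joined by at least one edge of G. Contracting each set to a single vertex therefore yields K_{4} as a minor, and since treewidth is minor-monotone, tw(G) ≥ tw(K_{4}) = 3. The upper and lower bounds meet at 3, so that is the treewidth.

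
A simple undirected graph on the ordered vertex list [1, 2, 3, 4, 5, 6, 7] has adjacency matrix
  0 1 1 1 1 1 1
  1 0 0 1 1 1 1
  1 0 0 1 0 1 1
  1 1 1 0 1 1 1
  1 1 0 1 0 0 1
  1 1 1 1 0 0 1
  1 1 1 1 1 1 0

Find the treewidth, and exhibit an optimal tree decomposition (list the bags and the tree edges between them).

Treewidth 4.
Bags: B1 = {1, 2, 4, 5, 7}  B2 = {1, 2, 4, 6, 7}  B3 = {1, 3, 4, 6, 7}
Tree: B1–B2, B2–B3

Every bag has size at most 5, so the width is 5 − 1 = 4 and tw(G) ≤ 4. For the lower bound, the 5 vertices {1, 2, 4, 5, 7} are pairwise adjacent, and any tree decomposition puts a clique entirely inside one bag — forcing width ≥ 4. Hence tw(G) = 4 exactly.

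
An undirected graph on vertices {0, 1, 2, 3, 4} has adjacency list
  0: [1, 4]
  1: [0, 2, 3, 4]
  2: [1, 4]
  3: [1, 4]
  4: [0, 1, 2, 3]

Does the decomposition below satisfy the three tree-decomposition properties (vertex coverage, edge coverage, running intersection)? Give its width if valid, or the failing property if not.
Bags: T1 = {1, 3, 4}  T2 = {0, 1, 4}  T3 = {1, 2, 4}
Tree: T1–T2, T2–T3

Vertex coverage: the bags together contain {0, 1, 2, 3, 4}, the full vertex set. Edge coverage: each edge of G has both endpoints in at least one bag. Running intersection: for every vertex, the bags containing it form a connected subtree. All three properties hold, so this is a valid tree decomposition of width max|bag| − 1 = 2, and hence tw(G) ≤ 2.

Yes; width 2.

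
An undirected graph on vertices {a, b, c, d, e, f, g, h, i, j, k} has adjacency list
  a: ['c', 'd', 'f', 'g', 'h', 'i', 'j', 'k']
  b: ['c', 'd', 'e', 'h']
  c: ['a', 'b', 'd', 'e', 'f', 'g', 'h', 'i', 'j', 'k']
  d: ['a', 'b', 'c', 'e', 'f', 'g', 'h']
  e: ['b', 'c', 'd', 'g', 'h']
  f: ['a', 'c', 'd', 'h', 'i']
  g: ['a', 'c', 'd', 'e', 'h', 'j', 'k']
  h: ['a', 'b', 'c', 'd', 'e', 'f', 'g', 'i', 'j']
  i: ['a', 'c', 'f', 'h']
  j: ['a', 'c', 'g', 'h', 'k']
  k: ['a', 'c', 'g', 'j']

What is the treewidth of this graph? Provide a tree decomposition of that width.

Every bag has size at most 5, so the width is 5 − 1 = 4 and tw(G) ≤ 4. Conversely, {c, d, e, g, h} is a clique of size 5, and the vertices of any clique must share a bag in every tree decomposition; so some bag has ≥ 5 vertices and tw(G) ≥ 4. Hence tw(G) = 4 exactly.

Treewidth 4.
Bags: B1 = {a, c, d, f, h}  B2 = {a, c, d, g, h}  B3 = {c, d, e, g, h}  B4 = {a, c, f, h, i}  B5 = {a, c, g, h, j}  B6 = {b, c, d, e, h}  B7 = {a, c, g, j, k}
Tree: B1–B2, B2–B3, B1–B4, B2–B5, B3–B6, B5–B7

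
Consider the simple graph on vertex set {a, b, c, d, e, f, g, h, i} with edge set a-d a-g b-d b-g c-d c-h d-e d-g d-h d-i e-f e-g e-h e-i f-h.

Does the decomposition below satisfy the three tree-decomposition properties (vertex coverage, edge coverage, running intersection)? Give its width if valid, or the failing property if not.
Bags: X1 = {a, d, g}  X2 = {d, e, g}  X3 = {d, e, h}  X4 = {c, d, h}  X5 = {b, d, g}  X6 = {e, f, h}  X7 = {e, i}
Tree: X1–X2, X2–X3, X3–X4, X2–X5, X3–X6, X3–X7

No — edge (d,i) lies in no bag.

A tree decomposition must satisfy three properties: every vertex lies in some bag; for every edge, both endpoints lie together in some bag; and for every vertex, the bags containing it form a connected subtree. Here edge (d,i) lies in no bag, so the decomposition is invalid.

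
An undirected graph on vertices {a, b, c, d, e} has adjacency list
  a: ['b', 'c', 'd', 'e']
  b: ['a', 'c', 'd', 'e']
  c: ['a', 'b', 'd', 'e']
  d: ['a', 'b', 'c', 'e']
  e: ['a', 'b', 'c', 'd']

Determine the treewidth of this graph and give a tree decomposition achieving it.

Treewidth 4.
One such decomposition:
Bags: B1 = {a, b, c, d, e}
Tree: (single bag)

With just one bag of size 5, the width is 5 − 1 = 4, so tw(G) ≤ 4. Conversely, {a, b, c, d, e} is a clique of size 5, and the vertices of any clique must share a bag in every tree decomposition; so some bag has ≥ 5 vertices and tw(G) ≥ 4. Hence tw(G) = 4 exactly.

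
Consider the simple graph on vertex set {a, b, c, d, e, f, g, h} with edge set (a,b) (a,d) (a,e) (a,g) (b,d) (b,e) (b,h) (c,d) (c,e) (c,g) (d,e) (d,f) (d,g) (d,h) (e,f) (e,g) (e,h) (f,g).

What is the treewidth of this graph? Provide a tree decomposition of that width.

The largest bag has 4 vertices, giving width 3; this decomposition certifies tw(G) ≤ 3. Conversely, {d, e, f, g} is a clique of size 4, and the vertices of any clique must share a bag in every tree decomposition; so some bag has ≥ 4 vertices and tw(G) ≥ 3. The upper and lower bounds meet at 3, so that is the treewidth.

Treewidth 3.
Bags: B1 = {a, d, e, g}  B2 = {c, d, e, g}  B3 = {a, b, d, e}  B4 = {b, d, e, h}  B5 = {d, e, f, g}
Tree: B1–B2, B1–B3, B3–B4, B2–B5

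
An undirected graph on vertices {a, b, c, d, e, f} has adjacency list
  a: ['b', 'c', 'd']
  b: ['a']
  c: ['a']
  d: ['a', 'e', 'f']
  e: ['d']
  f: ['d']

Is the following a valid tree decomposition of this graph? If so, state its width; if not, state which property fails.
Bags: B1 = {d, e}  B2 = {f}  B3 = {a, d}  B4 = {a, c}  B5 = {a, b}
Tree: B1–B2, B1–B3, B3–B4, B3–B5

No — edge (d,f) lies in no bag.

A tree decomposition must satisfy three properties: every vertex lies in some bag; for every edge, both endpoints lie together in some bag; and for every vertex, the bags containing it form a connected subtree. Here edge (d,f) lies in no bag, so the decomposition is invalid.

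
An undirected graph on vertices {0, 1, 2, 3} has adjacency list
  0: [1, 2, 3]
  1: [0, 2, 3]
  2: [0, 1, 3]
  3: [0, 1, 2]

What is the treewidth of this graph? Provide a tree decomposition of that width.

A single bag containing all 4 vertices is trivially a valid decomposition of width 3. On the other hand G contains the 4-clique {0, 1, 2, 3}. A clique must lie in a single bag of any decomposition, so no decomposition can have width below 3. Therefore the treewidth is 3.

Treewidth 3.
One such decomposition:
Bags: B1 = {0, 1, 2, 3}
Tree: (single bag)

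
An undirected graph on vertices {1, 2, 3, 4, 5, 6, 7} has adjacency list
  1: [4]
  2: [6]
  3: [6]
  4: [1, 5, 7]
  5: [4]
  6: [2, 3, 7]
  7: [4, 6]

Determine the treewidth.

A width-1 tree decomposition is:
Bags: B1 = {2, 6}  B2 = {3, 6}  B3 = {6, 7}  B4 = {4, 7}  B5 = {4, 5}  B6 = {1, 4}
Tree: B1–B2, B2–B3, B3–B4, B4–B5, B4–B6
Every bag has size at most 2, so the width is 2 − 1 = 1 and tw(G) ≤ 1. G has an edge, so its treewidth is at least 1. Hence tw(G) = 1 exactly.

1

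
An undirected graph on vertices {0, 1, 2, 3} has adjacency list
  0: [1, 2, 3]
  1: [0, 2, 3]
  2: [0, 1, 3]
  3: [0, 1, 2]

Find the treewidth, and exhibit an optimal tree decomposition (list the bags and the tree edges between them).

A single bag containing all 4 vertices is trivially a valid decomposition of width 3. Conversely, {0, 1, 2, 3} is a clique of size 4, and the vertices of any clique must share a bag in every tree decomposition; so some bag has ≥ 4 vertices and tw(G) ≥ 3. Combining the bounds, tw(G) = 3.

Treewidth 3.
One optimal decomposition is:
Bags: B1 = {0, 1, 2, 3}
Tree: (single bag)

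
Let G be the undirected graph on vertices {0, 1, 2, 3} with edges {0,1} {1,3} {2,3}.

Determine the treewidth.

A width-1 tree decomposition is:
Bags: B1 = {2, 3}  B2 = {1, 3}  B3 = {0, 1}
Tree: B1–B2, B2–B3
The largest bag has 2 vertices, giving width 1; this decomposition certifies tw(G) ≤ 1. Any graph with an edge has treewidth ≥ 1, and G has the edge 2–3. The upper and lower bounds meet at 1, so that is the treewidth.

1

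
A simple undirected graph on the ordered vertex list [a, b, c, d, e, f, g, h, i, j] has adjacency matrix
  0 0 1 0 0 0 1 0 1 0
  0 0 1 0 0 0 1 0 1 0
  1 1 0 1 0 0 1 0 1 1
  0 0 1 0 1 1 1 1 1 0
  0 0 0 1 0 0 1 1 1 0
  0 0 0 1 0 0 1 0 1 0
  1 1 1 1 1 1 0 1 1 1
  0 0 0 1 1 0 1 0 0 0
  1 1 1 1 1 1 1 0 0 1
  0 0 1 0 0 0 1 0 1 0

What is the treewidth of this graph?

3

A width-3 tree decomposition is:
Bags: B1 = {c, g, i, j}  B2 = {c, d, g, i}  B3 = {a, c, g, i}  B4 = {b, c, g, i}  B5 = {d, f, g, i}  B6 = {d, e, g, i}  B7 = {d, e, g, h}
Tree: B1–B2, B2–B3, B3–B4, B2–B5, B5–B6, B6–B7
Every bag has size at most 4, so the width is 4 − 1 = 3 and tw(G) ≤ 3. On the other hand G contains the 4-clique {d, e, g, h}. A clique must lie in a single bag of any decomposition, so no decomposition can have width below 3. Therefore the treewidth is 3.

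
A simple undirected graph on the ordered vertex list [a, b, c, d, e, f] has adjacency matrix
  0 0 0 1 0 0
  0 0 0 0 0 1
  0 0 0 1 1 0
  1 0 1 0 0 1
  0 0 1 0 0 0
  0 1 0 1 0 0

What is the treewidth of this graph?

A width-1 tree decomposition is:
Bags: B1 = {a, d}  B2 = {c, d}  B3 = {c, e}  B4 = {d, f}  B5 = {b, f}
Tree: B1–B2, B2–B3, B1–B4, B4–B5
Each bag holds 2 vertices, so the decomposition has width 1, which upper-bounds the treewidth. Any graph with an edge has treewidth ≥ 1, and G has the edge a–d. The upper and lower bounds meet at 1, so that is the treewidth.

1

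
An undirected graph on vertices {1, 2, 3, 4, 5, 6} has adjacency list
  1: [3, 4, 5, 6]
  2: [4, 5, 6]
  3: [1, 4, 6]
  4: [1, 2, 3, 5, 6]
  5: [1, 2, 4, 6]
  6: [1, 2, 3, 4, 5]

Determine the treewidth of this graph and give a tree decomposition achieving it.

Treewidth 3.
One optimal decomposition is:
Bags: B1 = {1, 4, 5, 6}  B2 = {2, 4, 5, 6}  B3 = {1, 3, 4, 6}
Tree: B1–B2, B1–B3

The largest bag has 4 vertices, giving width 3; this decomposition certifies tw(G) ≤ 3. On the other hand G contains the 4-clique {1, 3, 4, 6}. A clique must lie in a single bag of any decomposition, so no decomposition can have width below 3. The upper and lower bounds meet at 3, so that is the treewidth.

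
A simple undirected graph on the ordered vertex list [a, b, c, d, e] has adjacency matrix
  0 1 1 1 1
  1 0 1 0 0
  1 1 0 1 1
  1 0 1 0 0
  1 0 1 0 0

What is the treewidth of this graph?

2

A width-2 tree decomposition is:
Bags: B1 = {a, b, c}  B2 = {a, c, d}  B3 = {a, c, e}
Tree: B1–B2, B2–B3
The largest bag has 3 vertices, giving width 2; this decomposition certifies tw(G) ≤ 2. Conversely, {a, c, d} is a clique of size 3, and the vertices of any clique must share a bag in every tree decomposition; so some bag has ≥ 3 vertices and tw(G) ≥ 2. The upper and lower bounds meet at 2, so that is the treewidth.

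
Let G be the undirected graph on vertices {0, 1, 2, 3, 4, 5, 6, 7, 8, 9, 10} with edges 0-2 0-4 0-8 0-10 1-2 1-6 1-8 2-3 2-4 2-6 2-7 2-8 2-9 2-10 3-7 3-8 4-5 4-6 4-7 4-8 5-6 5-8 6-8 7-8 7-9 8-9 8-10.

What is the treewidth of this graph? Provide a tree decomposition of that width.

Treewidth 3.
Bags: B1 = {4, 5, 6, 8}  B2 = {2, 4, 6, 8}  B3 = {0, 2, 4, 8}  B4 = {2, 4, 7, 8}  B5 = {2, 3, 7, 8}  B6 = {0, 2, 8, 10}  B7 = {2, 7, 8, 9}  B8 = {1, 2, 6, 8}
Tree: B1–B2, B2–B3, B3–B4, B4–B5, B3–B6, B5–B7, B2–B8

The largest bag has 4 vertices, giving width 3; this decomposition certifies tw(G) ≤ 3. On the other hand G contains the 4-clique {1, 2, 6, 8}. A clique must lie in a single bag of any decomposition, so no decomposition can have width below 3. The upper and lower bounds meet at 3, so that is the treewidth.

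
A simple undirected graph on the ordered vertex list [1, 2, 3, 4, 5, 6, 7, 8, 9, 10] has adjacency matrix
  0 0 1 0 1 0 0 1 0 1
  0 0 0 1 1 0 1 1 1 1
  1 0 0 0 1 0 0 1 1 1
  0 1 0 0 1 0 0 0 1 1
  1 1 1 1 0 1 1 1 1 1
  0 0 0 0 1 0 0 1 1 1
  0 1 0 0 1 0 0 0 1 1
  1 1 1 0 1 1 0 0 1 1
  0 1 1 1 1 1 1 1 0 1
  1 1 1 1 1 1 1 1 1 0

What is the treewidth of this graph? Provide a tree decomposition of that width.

Treewidth 4.
Bags: B1 = {2, 5, 8, 9, 10}  B2 = {2, 5, 7, 9, 10}  B3 = {5, 6, 8, 9, 10}  B4 = {3, 5, 8, 9, 10}  B5 = {2, 4, 5, 9, 10}  B6 = {1, 3, 5, 8, 10}
Tree: B1–B2, B1–B3, B1–B4, B2–B5, B4–B6

Each bag holds 5 vertices, so the decomposition has width 4, which upper-bounds the treewidth. On the other hand G contains the 5-clique {1, 3, 5, 8, 10}. A clique must lie in a single bag of any decomposition, so no decomposition can have width below 4. Combining the bounds, tw(G) = 4.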